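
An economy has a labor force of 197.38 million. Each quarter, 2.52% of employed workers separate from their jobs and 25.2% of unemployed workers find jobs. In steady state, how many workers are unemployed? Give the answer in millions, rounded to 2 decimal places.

Steady-state unemployment rate u* = s/(s+f) = 2.52/(2.52+25.2) = 0.090909.
Unemployed = u* × labor force = 0.090909 × 197.38 ≈ 17.94 million.

About 17.94 million are unemployed in steady state.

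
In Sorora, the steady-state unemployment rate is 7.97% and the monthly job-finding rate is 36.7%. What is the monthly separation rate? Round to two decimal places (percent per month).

From u* = s/(s+f): s = u·f/(1−u).
s = 0.0797 × 36.7 / (1 − 0.0797) = 2.9250 / 0.9203 ≈ 3.18% per month.

Separation rate ≈ 3.18% per month.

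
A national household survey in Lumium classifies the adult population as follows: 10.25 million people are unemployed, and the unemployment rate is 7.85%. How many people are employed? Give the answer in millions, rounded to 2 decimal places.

About 120.32 million are employed.

Labor force = U / u = 10.25 / 0.0785 ≈ 130.57 million.
Employed = labor force − unemployed = 130.57 − 10.25 = 120.32 million.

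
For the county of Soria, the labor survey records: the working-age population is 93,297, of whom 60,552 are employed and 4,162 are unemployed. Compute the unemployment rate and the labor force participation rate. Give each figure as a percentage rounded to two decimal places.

Labor force = employed + unemployed = 60,552 + 4,162 = 64,714.
Unemployment rate = 4,162 / 64,714 = 6.43%.
Labor force participation rate = 64,714 / 93,297 = 69.36%.

Unemployment rate ≈ 6.43%; labor force participation rate ≈ 69.36%.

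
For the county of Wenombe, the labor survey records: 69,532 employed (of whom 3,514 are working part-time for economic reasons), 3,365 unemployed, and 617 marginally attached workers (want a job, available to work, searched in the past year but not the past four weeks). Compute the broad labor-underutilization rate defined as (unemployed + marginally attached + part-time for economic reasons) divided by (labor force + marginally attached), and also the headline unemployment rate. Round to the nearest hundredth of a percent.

Broad underutilization rate ≈ 10.20%; headline unemployment rate ≈ 4.62%.

Labor force = 69,532 + 3,365 = 72,897.
Numerator = 3,365 + 617 + 3,514 = 7,496.
Denominator = 72,897 + 617 = 73,514.
Broad rate = 7,496 / 73,514 = 10.20%.
Headline unemployment rate = 3,365 / 72,897 = 4.62%.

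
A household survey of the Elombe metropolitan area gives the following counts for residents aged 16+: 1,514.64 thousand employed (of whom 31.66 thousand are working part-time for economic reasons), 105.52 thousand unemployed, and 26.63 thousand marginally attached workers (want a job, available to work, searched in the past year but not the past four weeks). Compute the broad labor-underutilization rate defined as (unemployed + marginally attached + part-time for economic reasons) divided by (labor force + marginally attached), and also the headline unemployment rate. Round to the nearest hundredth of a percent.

Broad underutilization rate ≈ 9.95%; headline unemployment rate ≈ 6.51%.

Labor force = 1,514.64 + 105.52 = 1,620.16 thousand.
Numerator = 105.52 + 26.63 + 31.66 = 163.81 thousand.
Denominator = 1,620.16 + 26.63 = 1,646.79 thousand.
Broad rate = 163.81 / 1,646.79 = 9.95%.
Headline unemployment rate = 105.52 / 1,620.16 = 6.51%.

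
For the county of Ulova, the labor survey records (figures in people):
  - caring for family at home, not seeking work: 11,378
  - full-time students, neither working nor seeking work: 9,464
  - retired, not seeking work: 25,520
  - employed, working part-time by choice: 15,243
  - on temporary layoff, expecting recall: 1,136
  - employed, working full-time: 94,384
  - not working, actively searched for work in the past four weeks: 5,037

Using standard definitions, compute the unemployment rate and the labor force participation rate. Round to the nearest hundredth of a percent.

Employed = 15,243 + 94,384 = 109,627.
Unemployed = 1,136 + 5,037 = 6,173 (jobless and actively searching, or on temporary layoff).
Labor force = 109,627 + 6,173 = 115,800.
Not in labor force = 11,378 + 9,464 + 25,520 = 46,362 (those not working and not actively searching are outside the labor force).
Civilian working-age population = 115,800 + 46,362 = 162,162.
Unemployment rate = 6,173 / 115,800 = 5.33%.
Labor force participation rate = 115,800 / 162,162 = 71.41%.

Unemployment rate ≈ 5.33%; labor force participation rate ≈ 71.41%.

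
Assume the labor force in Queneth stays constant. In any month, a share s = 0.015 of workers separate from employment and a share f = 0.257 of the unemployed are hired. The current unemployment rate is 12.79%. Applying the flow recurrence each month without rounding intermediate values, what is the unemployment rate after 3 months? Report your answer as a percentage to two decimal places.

Unemployment rate after three months ≈ 8.32%.

With a fixed labor force, u_{t+1} = u_t + s·(1−u_t) − f·u_t = u_t·(1−s−f) + s.
Here 1−s−f = 0.728 and s = 0.015.
u_1 = 0.127900 × 0.728 + 0.015 = 0.108111.
u_2 = 0.108111 × 0.728 + 0.015 = 0.093705.
u_3 = 0.093705 × 0.728 + 0.015 = 0.083217.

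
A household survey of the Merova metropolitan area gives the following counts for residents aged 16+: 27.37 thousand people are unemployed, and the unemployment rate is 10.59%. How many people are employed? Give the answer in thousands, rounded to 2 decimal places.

Labor force = U / u = 27.37 / 0.1059 ≈ 258.45 thousand.
Employed = labor force − unemployed = 258.45 − 27.37 = 231.08 thousand.

About 231.08 thousand are employed.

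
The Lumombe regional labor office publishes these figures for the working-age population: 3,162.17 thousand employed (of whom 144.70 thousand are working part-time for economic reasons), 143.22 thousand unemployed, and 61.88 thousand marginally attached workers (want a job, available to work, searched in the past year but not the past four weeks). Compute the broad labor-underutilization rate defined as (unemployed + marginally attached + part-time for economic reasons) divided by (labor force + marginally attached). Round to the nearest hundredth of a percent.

Labor force = 3,162.17 + 143.22 = 3,305.39 thousand.
Numerator = 143.22 + 61.88 + 144.70 = 349.80 thousand.
Denominator = 3,305.39 + 61.88 = 3,367.27 thousand.
Broad rate = 349.80 / 3,367.27 = 10.39%.

Broad underutilization rate ≈ 10.39%.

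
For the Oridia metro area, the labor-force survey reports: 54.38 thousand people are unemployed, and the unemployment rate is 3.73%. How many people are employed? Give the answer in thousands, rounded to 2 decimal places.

Labor force = U / u = 54.38 / 0.0373 ≈ 1,457.91 thousand.
Employed = labor force − unemployed = 1,457.91 − 54.38 = 1,403.53 thousand.

About 1,403.53 thousand are employed.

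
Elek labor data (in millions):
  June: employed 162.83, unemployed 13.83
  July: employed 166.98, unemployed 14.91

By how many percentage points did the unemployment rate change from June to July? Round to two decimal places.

June: labor force = 162.83 + 13.83 = 176.66; u = 13.83/176.66 = 7.83%.
July: labor force = 166.98 + 14.91 = 181.89; u = 14.91/181.89 = 8.20%.
Change = 8.20% − 7.83% = +0.37 pp.

The unemployment rate changed by +0.37 percentage points.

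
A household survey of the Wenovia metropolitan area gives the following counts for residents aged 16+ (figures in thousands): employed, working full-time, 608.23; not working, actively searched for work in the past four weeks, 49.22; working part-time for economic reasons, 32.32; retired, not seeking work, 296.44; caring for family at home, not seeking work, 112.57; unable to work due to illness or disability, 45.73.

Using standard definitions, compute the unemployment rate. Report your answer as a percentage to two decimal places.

Unemployment rate ≈ 7.14%.

Employed = 608.23 + 32.32 = 640.55 thousand (anyone who worked, including part-time for economic reasons, counts as employed).
Unemployed = 49.22 thousand.
Labor force = 640.55 + 49.22 = 689.77 thousand.
Unemployment rate = 49.22 / 689.77 = 7.14%.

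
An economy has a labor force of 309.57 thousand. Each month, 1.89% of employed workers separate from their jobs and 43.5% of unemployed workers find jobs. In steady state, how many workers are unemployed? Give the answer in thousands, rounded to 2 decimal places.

Steady-state unemployment rate u* = s/(s+f) = 1.89/(1.89+43.5) = 0.041639.
Unemployed = u* × labor force = 0.041639 × 309.57 ≈ 12.89 thousand.

About 12.89 thousand are unemployed in steady state.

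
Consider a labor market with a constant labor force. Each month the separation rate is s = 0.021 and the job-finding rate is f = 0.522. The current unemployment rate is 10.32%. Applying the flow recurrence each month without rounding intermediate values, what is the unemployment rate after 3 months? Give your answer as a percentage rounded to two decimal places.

Unemployment rate after three months ≈ 4.48%.

With a fixed labor force, u_{t+1} = u_t + s·(1−u_t) − f·u_t = u_t·(1−s−f) + s.
Here 1−s−f = 0.457 and s = 0.021.
u_1 = 0.103200 × 0.457 + 0.021 = 0.068162.
u_2 = 0.068162 × 0.457 + 0.021 = 0.052150.
u_3 = 0.052150 × 0.457 + 0.021 = 0.044833.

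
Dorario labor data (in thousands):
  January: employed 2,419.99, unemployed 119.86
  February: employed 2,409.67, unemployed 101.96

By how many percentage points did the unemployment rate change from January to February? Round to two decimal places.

The unemployment rate changed by −0.66 percentage points.

January: labor force = 2,419.99 + 119.86 = 2,539.85; u = 119.86/2,539.85 = 4.72%.
February: labor force = 2,409.67 + 101.96 = 2,511.63; u = 101.96/2,511.63 = 4.06%.
Change = 4.06% − 4.72% = −0.66 pp.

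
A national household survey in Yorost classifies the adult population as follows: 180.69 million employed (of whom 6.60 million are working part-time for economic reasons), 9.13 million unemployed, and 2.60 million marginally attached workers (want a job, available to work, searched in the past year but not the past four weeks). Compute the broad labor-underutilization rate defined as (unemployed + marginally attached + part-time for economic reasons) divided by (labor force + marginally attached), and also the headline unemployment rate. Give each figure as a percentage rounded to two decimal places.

Broad underutilization rate ≈ 9.53%; headline unemployment rate ≈ 4.81%.

Labor force = 180.69 + 9.13 = 189.82 million.
Numerator = 9.13 + 2.60 + 6.60 = 18.33 million.
Denominator = 189.82 + 2.60 = 192.42 million.
Broad rate = 18.33 / 192.42 = 9.53%.
Headline unemployment rate = 9.13 / 189.82 = 4.81%.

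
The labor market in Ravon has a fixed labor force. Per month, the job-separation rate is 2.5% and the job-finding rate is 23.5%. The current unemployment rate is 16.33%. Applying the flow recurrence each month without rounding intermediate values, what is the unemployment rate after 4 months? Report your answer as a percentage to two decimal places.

With a fixed labor force, u_{t+1} = u_t + s·(1−u_t) − f·u_t = u_t·(1−s−f) + s.
Here 1−s−f = 0.740 and s = 0.025.
u_1 = 0.163300 × 0.740 + 0.025 = 0.145842.
u_2 = 0.145842 × 0.740 + 0.025 = 0.132923.
u_3 = 0.132923 × 0.740 + 0.025 = 0.123363.
u_4 = 0.123363 × 0.740 + 0.025 = 0.116289.

Unemployment rate after four months ≈ 11.63%.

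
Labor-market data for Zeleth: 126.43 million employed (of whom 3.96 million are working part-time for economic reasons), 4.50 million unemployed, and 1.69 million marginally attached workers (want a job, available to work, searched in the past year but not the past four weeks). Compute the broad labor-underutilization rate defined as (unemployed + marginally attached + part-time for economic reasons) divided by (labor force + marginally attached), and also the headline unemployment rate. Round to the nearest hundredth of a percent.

Labor force = 126.43 + 4.50 = 130.93 million.
Numerator = 4.50 + 1.69 + 3.96 = 10.15 million.
Denominator = 130.93 + 1.69 = 132.62 million.
Broad rate = 10.15 / 132.62 = 7.65%.
Headline unemployment rate = 4.50 / 130.93 = 3.44%.

Broad underutilization rate ≈ 7.65%; headline unemployment rate ≈ 3.44%.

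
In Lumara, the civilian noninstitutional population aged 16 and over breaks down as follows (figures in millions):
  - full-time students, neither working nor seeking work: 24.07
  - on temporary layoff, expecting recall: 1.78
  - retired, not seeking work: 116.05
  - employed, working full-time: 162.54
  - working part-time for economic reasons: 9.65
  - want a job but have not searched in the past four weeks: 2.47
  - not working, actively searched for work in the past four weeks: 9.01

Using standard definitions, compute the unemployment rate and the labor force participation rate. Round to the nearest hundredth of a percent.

Employed = 162.54 + 9.65 = 172.19 million (anyone who worked, including part-time for economic reasons, counts as employed).
Unemployed = 1.78 + 9.01 = 10.79 million (jobless and actively searching, or on temporary layoff).
Labor force = 172.19 + 10.79 = 182.98 million.
Not in labor force = 24.07 + 116.05 + 2.47 = 142.59 million (those not working and not actively searching are outside the labor force — including those who want a job but have given up searching).
Civilian working-age population = 182.98 + 142.59 = 325.57 million.
Unemployment rate = 10.79 / 182.98 = 5.90%.
Labor force participation rate = 182.98 / 325.57 = 56.20%.

Unemployment rate ≈ 5.90%; labor force participation rate ≈ 56.20%.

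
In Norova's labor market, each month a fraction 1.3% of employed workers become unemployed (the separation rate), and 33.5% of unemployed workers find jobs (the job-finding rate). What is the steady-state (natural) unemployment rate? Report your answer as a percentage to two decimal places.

Steady-state unemployment rate ≈ 3.74%.

At steady state the flows balance: s·E = f·U, so U/(E+U) = s/(s+f).
u* = 1.3 / (1.3 + 33.5) = 1.3 / 34.80 = 3.74%.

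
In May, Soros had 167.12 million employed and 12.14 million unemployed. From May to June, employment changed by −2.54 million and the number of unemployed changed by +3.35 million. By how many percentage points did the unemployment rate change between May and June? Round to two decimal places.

May: labor force = 167.12 + 12.14 = 179.26; u = 12.14/179.26 = 6.77%.
June: labor force = 164.58 + 15.49 = 180.07; u = 15.49/180.07 = 8.60%.
Change = 8.60% − 6.77% = +1.83 pp.

The unemployment rate changed by +1.83 percentage points.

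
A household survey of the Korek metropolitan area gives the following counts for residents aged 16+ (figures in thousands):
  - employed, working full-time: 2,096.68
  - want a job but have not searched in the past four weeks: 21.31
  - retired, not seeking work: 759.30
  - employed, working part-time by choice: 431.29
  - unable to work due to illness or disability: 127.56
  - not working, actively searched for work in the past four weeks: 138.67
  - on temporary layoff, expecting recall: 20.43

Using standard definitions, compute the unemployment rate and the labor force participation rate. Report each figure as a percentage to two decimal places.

Unemployment rate ≈ 5.92%; labor force participation rate ≈ 74.74%.

Employed = 2,096.68 + 431.29 = 2,527.97 thousand.
Unemployed = 138.67 + 20.43 = 159.10 thousand (jobless and actively searching, or on temporary layoff).
Labor force = 2,527.97 + 159.10 = 2,687.07 thousand.
Not in labor force = 21.31 + 759.30 + 127.56 = 908.17 thousand (those not working and not actively searching are outside the labor force — including those who want a job but have given up searching).
Civilian working-age population = 2,687.07 + 908.17 = 3,595.24 thousand.
Unemployment rate = 159.10 / 2,687.07 = 5.92%.
Labor force participation rate = 2,687.07 / 3,595.24 = 74.74%.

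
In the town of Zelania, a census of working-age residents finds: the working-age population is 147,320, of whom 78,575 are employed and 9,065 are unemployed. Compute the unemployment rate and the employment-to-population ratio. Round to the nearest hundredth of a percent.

Unemployment rate ≈ 10.34%; employment-population ratio ≈ 53.34%.

Labor force = employed + unemployed = 78,575 + 9,065 = 87,640.
Unemployment rate = 9,065 / 87,640 = 10.34%.
Employment-population ratio = 78,575 / 147,320 = 53.34%.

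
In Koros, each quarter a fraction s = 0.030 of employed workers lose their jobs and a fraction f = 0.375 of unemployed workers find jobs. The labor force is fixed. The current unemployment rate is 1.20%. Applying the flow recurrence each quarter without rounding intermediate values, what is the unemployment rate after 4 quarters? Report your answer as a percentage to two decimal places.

Unemployment rate after four quarters ≈ 6.63%.

With a fixed labor force, u_{t+1} = u_t + s·(1−u_t) − f·u_t = u_t·(1−s−f) + s.
Here 1−s−f = 0.595 and s = 0.030.
u_1 = 0.012000 × 0.595 + 0.030 = 0.037140.
u_2 = 0.037140 × 0.595 + 0.030 = 0.052098.
u_3 = 0.052098 × 0.595 + 0.030 = 0.060998.
u_4 = 0.060998 × 0.595 + 0.030 = 0.066294.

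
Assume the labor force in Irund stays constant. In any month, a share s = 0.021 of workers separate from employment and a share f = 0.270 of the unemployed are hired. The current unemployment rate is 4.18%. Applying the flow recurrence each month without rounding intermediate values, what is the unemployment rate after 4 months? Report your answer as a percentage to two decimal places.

With a fixed labor force, u_{t+1} = u_t + s·(1−u_t) − f·u_t = u_t·(1−s−f) + s.
Here 1−s−f = 0.709 and s = 0.021.
u_1 = 0.041800 × 0.709 + 0.021 = 0.050636.
u_2 = 0.050636 × 0.709 + 0.021 = 0.056901.
u_3 = 0.056901 × 0.709 + 0.021 = 0.061343.
u_4 = 0.061343 × 0.709 + 0.021 = 0.064492.

Unemployment rate after four months ≈ 6.45%.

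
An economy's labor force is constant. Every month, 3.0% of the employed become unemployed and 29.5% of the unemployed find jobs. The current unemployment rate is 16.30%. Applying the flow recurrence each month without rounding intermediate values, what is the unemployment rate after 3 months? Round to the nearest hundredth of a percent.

Unemployment rate after three months ≈ 11.40%.

With a fixed labor force, u_{t+1} = u_t + s·(1−u_t) − f·u_t = u_t·(1−s−f) + s.
Here 1−s−f = 0.675 and s = 0.030.
u_1 = 0.163000 × 0.675 + 0.030 = 0.140025.
u_2 = 0.140025 × 0.675 + 0.030 = 0.124517.
u_3 = 0.124517 × 0.675 + 0.030 = 0.114049.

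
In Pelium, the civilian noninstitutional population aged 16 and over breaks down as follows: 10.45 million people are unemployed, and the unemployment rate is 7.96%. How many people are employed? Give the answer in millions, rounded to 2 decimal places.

About 120.83 million are employed.

Labor force = U / u = 10.45 / 0.0796 ≈ 131.28 million.
Employed = labor force − unemployed = 131.28 − 10.45 = 120.83 million.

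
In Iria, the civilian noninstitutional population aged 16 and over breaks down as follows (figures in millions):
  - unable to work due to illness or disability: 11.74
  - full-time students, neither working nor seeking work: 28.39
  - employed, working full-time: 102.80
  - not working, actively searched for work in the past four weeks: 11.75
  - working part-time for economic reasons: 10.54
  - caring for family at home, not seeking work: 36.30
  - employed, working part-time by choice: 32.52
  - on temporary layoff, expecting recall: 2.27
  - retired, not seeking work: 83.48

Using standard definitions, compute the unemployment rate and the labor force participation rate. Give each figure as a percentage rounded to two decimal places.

Employed = 102.80 + 10.54 + 32.52 = 145.86 million (anyone who worked, including part-time for economic reasons, counts as employed).
Unemployed = 11.75 + 2.27 = 14.02 million (jobless and actively searching, or on temporary layoff).
Labor force = 145.86 + 14.02 = 159.88 million.
Not in labor force = 11.74 + 28.39 + 36.30 + 83.48 = 159.91 million (those not working and not actively searching are outside the labor force).
Civilian working-age population = 159.88 + 159.91 = 319.79 million.
Unemployment rate = 14.02 / 159.88 = 8.77%.
Labor force participation rate = 159.88 / 319.79 = 50.00%.

Unemployment rate ≈ 8.77%; labor force participation rate ≈ 50.00%.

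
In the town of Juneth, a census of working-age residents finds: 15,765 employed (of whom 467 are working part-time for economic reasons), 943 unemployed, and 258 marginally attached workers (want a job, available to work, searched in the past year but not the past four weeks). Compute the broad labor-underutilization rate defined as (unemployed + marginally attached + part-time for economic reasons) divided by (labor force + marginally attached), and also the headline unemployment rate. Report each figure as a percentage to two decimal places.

Broad underutilization rate ≈ 9.83%; headline unemployment rate ≈ 5.64%.

Labor force = 15,765 + 943 = 16,708.
Numerator = 943 + 258 + 467 = 1,668.
Denominator = 16,708 + 258 = 16,966.
Broad rate = 1,668 / 16,966 = 9.83%.
Headline unemployment rate = 943 / 16,708 = 5.64%.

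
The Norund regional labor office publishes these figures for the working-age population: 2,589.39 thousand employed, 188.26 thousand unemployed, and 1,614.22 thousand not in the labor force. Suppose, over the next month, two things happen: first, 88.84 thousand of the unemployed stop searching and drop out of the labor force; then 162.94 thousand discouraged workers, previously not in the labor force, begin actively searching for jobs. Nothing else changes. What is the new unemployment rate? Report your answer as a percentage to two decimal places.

Initially, labor force = 2,589.39 + 188.26 = 2,777.65 thousand, so u = 188.26/2,777.65 = 6.78%.
After the first change, unemployed and labor force both fall by 88.84 → E = 2,589.39, U = 99.42, labor force = 2,688.81 thousand.
After the second change, unemployed and labor force both rise by 162.94 → E = 2,589.39, U = 262.36, labor force = 2,851.75 thousand.
New unemployment rate = 262.36 / 2,851.75 = 9.20%.

New unemployment rate ≈ 9.20%.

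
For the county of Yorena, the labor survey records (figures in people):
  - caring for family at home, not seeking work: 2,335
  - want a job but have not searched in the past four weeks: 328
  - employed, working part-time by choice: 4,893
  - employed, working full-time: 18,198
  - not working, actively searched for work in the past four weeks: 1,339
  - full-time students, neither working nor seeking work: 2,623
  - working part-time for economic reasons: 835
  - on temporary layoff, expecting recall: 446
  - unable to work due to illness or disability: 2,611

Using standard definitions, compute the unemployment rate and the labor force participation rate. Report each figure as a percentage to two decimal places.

Employed = 4,893 + 18,198 + 835 = 23,926 (anyone who worked, including part-time for economic reasons, counts as employed).
Unemployed = 1,339 + 446 = 1,785 (jobless and actively searching, or on temporary layoff).
Labor force = 23,926 + 1,785 = 25,711.
Not in labor force = 2,335 + 328 + 2,623 + 2,611 = 7,897 (those not working and not actively searching are outside the labor force — including those who want a job but have given up searching).
Civilian working-age population = 25,711 + 7,897 = 33,608.
Unemployment rate = 1,785 / 25,711 = 6.94%.
Labor force participation rate = 25,711 / 33,608 = 76.50%.

Unemployment rate ≈ 6.94%; labor force participation rate ≈ 76.50%.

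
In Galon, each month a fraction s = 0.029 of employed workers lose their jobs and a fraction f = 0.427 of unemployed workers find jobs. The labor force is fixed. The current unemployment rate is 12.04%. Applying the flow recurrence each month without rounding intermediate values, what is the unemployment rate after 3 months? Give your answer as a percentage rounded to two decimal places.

With a fixed labor force, u_{t+1} = u_t + s·(1−u_t) − f·u_t = u_t·(1−s−f) + s.
Here 1−s−f = 0.544 and s = 0.029.
u_1 = 0.120400 × 0.544 + 0.029 = 0.094498.
u_2 = 0.094498 × 0.544 + 0.029 = 0.080407.
u_3 = 0.080407 × 0.544 + 0.029 = 0.072741.

Unemployment rate after three months ≈ 7.27%.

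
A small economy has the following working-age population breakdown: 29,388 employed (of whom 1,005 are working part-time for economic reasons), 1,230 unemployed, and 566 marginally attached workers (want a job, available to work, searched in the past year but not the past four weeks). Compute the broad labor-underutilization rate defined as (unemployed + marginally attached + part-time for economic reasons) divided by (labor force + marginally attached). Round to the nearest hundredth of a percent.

Labor force = 29,388 + 1,230 = 30,618.
Numerator = 1,230 + 566 + 1,005 = 2,801.
Denominator = 30,618 + 566 = 31,184.
Broad rate = 2,801 / 31,184 = 8.98%.

Broad underutilization rate ≈ 8.98%.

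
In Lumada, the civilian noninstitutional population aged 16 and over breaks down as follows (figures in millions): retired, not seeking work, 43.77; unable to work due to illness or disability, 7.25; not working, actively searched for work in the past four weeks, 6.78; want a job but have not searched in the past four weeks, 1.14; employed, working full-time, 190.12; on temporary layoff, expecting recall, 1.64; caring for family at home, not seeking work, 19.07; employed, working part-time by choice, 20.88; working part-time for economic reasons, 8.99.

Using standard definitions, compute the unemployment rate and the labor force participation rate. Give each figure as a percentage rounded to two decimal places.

Unemployment rate ≈ 3.69%; labor force participation rate ≈ 76.23%.

Employed = 190.12 + 20.88 + 8.99 = 219.99 million (anyone who worked, including part-time for economic reasons, counts as employed).
Unemployed = 6.78 + 1.64 = 8.42 million (jobless and actively searching, or on temporary layoff).
Labor force = 219.99 + 8.42 = 228.41 million.
Not in labor force = 43.77 + 7.25 + 1.14 + 19.07 = 71.23 million (those not working and not actively searching are outside the labor force — including those who want a job but have given up searching).
Civilian working-age population = 228.41 + 71.23 = 299.64 million.
Unemployment rate = 8.42 / 228.41 = 3.69%.
Labor force participation rate = 228.41 / 299.64 = 76.23%.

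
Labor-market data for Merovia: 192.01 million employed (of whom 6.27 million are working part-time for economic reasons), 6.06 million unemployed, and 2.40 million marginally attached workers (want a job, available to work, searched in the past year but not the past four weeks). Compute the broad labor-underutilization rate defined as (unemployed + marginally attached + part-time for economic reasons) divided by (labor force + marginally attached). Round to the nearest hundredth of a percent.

Labor force = 192.01 + 6.06 = 198.07 million.
Numerator = 6.06 + 2.40 + 6.27 = 14.73 million.
Denominator = 198.07 + 2.40 = 200.47 million.
Broad rate = 14.73 / 200.47 = 7.35%.

Broad underutilization rate ≈ 7.35%.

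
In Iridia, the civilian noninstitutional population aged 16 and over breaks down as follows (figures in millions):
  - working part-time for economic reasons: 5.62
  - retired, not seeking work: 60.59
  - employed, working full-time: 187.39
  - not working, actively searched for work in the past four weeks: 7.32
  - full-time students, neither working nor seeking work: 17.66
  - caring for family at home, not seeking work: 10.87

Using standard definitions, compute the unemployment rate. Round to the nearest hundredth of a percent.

Employed = 5.62 + 187.39 = 193.01 million (anyone who worked, including part-time for economic reasons, counts as employed).
Unemployed = 7.32 million.
Labor force = 193.01 + 7.32 = 200.33 million.
Unemployment rate = 7.32 / 200.33 = 3.65%.

Unemployment rate ≈ 3.65%.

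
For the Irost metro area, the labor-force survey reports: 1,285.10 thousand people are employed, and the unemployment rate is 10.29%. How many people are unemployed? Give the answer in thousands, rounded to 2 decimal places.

About 147.40 thousand are unemployed.

Let U be the number unemployed. The labor force is E + U, and U/(E+U) = 0.1029.
So U = 0.1029 × 1,285.10 / (1 − 0.1029) = 132.2368 / 0.8971 ≈ 147.40 thousand.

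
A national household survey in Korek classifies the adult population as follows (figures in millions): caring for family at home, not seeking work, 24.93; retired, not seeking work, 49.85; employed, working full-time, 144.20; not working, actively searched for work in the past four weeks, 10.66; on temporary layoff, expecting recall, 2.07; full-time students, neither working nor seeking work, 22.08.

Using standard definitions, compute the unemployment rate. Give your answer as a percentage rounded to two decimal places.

Employed = 144.20 million.
Unemployed = 10.66 + 2.07 = 12.73 million (jobless and actively searching, or on temporary layoff).
Labor force = 144.20 + 12.73 = 156.93 million.
Unemployment rate = 12.73 / 156.93 = 8.11%.

Unemployment rate ≈ 8.11%.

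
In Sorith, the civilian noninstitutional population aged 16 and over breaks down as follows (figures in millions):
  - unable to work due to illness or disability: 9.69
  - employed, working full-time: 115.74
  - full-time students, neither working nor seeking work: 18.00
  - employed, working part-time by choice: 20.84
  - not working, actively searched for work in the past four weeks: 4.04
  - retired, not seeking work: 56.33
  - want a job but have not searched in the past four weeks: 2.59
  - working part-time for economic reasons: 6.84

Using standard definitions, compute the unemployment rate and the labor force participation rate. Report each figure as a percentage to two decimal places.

Unemployment rate ≈ 2.74%; labor force participation rate ≈ 63.00%.

Employed = 115.74 + 20.84 + 6.84 = 143.42 million (anyone who worked, including part-time for economic reasons, counts as employed).
Unemployed = 4.04 million.
Labor force = 143.42 + 4.04 = 147.46 million.
Not in labor force = 9.69 + 18.00 + 56.33 + 2.59 = 86.61 million (those not working and not actively searching are outside the labor force — including those who want a job but have given up searching).
Civilian working-age population = 147.46 + 86.61 = 234.07 million.
Unemployment rate = 4.04 / 147.46 = 2.74%.
Labor force participation rate = 147.46 / 234.07 = 63.00%.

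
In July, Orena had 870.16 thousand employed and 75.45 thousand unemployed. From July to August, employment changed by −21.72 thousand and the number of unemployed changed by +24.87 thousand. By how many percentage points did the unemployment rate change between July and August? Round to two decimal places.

July: labor force = 870.16 + 75.45 = 945.61; u = 75.45/945.61 = 7.98%.
August: labor force = 848.44 + 100.32 = 948.76; u = 100.32/948.76 = 10.57%.
Change = 10.57% − 7.98% = +2.59 pp.

The unemployment rate changed by +2.59 percentage points.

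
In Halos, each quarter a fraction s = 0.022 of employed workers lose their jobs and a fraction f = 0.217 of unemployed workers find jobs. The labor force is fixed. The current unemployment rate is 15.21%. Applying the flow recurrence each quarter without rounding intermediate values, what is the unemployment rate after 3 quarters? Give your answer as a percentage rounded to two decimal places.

Unemployment rate after three quarters ≈ 11.85%.

With a fixed labor force, u_{t+1} = u_t + s·(1−u_t) − f·u_t = u_t·(1−s−f) + s.
Here 1−s−f = 0.761 and s = 0.022.
u_1 = 0.152100 × 0.761 + 0.022 = 0.137748.
u_2 = 0.137748 × 0.761 + 0.022 = 0.126826.
u_3 = 0.126826 × 0.761 + 0.022 = 0.118515.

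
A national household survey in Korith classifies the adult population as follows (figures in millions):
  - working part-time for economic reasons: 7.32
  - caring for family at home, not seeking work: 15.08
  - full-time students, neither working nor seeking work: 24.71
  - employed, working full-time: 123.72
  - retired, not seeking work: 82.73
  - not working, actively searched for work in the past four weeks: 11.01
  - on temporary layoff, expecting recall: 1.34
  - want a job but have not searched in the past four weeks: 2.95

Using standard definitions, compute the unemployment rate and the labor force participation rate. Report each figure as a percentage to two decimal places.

Employed = 7.32 + 123.72 = 131.04 million (anyone who worked, including part-time for economic reasons, counts as employed).
Unemployed = 11.01 + 1.34 = 12.35 million (jobless and actively searching, or on temporary layoff).
Labor force = 131.04 + 12.35 = 143.39 million.
Not in labor force = 15.08 + 24.71 + 82.73 + 2.95 = 125.47 million (those not working and not actively searching are outside the labor force — including those who want a job but have given up searching).
Civilian working-age population = 143.39 + 125.47 = 268.86 million.
Unemployment rate = 12.35 / 143.39 = 8.61%.
Labor force participation rate = 143.39 / 268.86 = 53.33%.

Unemployment rate ≈ 8.61%; labor force participation rate ≈ 53.33%.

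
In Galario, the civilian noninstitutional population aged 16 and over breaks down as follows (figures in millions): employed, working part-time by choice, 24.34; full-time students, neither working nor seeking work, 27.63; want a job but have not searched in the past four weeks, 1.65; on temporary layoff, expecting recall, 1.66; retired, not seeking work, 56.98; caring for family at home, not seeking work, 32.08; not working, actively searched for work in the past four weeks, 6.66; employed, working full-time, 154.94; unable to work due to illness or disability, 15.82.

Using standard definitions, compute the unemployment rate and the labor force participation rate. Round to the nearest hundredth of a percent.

Employed = 24.34 + 154.94 = 179.28 million.
Unemployed = 1.66 + 6.66 = 8.32 million (jobless and actively searching, or on temporary layoff).
Labor force = 179.28 + 8.32 = 187.60 million.
Not in labor force = 27.63 + 1.65 + 56.98 + 32.08 + 15.82 = 134.16 million (those not working and not actively searching are outside the labor force — including those who want a job but have given up searching).
Civilian working-age population = 187.60 + 134.16 = 321.76 million.
Unemployment rate = 8.32 / 187.60 = 4.43%.
Labor force participation rate = 187.60 / 321.76 = 58.30%.

Unemployment rate ≈ 4.43%; labor force participation rate ≈ 58.30%.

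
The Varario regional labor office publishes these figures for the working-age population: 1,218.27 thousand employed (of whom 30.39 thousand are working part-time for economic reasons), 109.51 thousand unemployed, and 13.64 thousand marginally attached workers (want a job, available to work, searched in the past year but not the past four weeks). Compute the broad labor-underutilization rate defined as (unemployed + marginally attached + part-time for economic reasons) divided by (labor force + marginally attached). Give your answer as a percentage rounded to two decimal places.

Labor force = 1,218.27 + 109.51 = 1,327.78 thousand.
Numerator = 109.51 + 13.64 + 30.39 = 153.54 thousand.
Denominator = 1,327.78 + 13.64 = 1,341.42 thousand.
Broad rate = 153.54 / 1,341.42 = 11.45%.

Broad underutilization rate ≈ 11.45%.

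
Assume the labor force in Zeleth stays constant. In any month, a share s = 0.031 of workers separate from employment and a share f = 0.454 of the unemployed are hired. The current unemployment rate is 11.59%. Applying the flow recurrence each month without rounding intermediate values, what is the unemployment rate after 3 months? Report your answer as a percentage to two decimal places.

With a fixed labor force, u_{t+1} = u_t + s·(1−u_t) − f·u_t = u_t·(1−s−f) + s.
Here 1−s−f = 0.515 and s = 0.031.
u_1 = 0.115900 × 0.515 + 0.031 = 0.090689.
u_2 = 0.090689 × 0.515 + 0.031 = 0.077705.
u_3 = 0.077705 × 0.515 + 0.031 = 0.071018.

Unemployment rate after three months ≈ 7.10%.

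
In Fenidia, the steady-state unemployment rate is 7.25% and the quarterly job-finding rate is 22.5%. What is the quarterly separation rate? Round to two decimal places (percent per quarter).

From u* = s/(s+f): s = u·f/(1−u).
s = 0.0725 × 22.5 / (1 − 0.0725) = 1.6312 / 0.9275 ≈ 1.76% per quarter.

Separation rate ≈ 1.76% per quarter.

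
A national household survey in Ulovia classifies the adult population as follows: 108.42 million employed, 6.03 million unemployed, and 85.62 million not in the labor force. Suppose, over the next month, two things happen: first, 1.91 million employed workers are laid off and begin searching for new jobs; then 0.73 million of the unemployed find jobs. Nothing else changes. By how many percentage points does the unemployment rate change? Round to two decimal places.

Initially, labor force = 108.42 + 6.03 = 114.45 million, so u = 6.03/114.45 = 5.27%.
After the first change, employed falls and unemployed rises by 1.91; labor force unchanged → E = 106.51, U = 7.94, labor force = 114.45 million.
After the second change, unemployed falls and employed rises by 0.73; labor force unchanged → E = 107.24, U = 7.21, labor force = 114.45 million.
New unemployment rate = 7.21 / 114.45 = 6.30%.
Change = 6.30% − 5.27% = +1.03 percentage points.

The unemployment rate changes by +1.03 percentage points.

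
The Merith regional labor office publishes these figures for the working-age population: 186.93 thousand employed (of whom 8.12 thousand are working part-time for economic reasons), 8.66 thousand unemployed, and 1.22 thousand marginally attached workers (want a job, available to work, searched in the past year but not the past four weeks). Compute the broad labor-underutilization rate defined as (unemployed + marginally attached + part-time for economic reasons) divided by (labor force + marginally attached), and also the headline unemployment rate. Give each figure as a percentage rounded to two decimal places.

Labor force = 186.93 + 8.66 = 195.59 thousand.
Numerator = 8.66 + 1.22 + 8.12 = 18.00 thousand.
Denominator = 195.59 + 1.22 = 196.81 thousand.
Broad rate = 18.00 / 196.81 = 9.15%.
Headline unemployment rate = 8.66 / 195.59 = 4.43%.

Broad underutilization rate ≈ 9.15%; headline unemployment rate ≈ 4.43%.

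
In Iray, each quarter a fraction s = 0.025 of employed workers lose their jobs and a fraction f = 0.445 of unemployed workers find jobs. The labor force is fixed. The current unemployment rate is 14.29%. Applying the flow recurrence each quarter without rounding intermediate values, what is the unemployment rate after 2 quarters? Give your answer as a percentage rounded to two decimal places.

Unemployment rate after two quarters ≈ 7.84%.

With a fixed labor force, u_{t+1} = u_t + s·(1−u_t) − f·u_t = u_t·(1−s−f) + s.
Here 1−s−f = 0.530 and s = 0.025.
u_1 = 0.142900 × 0.530 + 0.025 = 0.100737.
u_2 = 0.100737 × 0.530 + 0.025 = 0.078391.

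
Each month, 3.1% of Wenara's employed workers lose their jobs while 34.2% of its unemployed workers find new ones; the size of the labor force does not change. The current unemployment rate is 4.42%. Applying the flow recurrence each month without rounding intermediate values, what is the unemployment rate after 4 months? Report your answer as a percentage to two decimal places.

With a fixed labor force, u_{t+1} = u_t + s·(1−u_t) − f·u_t = u_t·(1−s−f) + s.
Here 1−s−f = 0.627 and s = 0.031.
u_1 = 0.044200 × 0.627 + 0.031 = 0.058713.
u_2 = 0.058713 × 0.627 + 0.031 = 0.067813.
u_3 = 0.067813 × 0.627 + 0.031 = 0.073519.
u_4 = 0.073519 × 0.627 + 0.031 = 0.077096.

Unemployment rate after four months ≈ 7.71%.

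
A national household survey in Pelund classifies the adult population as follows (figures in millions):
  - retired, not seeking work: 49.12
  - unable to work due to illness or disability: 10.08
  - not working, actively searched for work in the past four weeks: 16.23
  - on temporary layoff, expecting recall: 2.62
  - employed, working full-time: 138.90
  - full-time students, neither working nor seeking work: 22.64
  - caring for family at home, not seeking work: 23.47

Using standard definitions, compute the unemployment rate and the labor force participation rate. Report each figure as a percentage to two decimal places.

Unemployment rate ≈ 11.95%; labor force participation rate ≈ 59.97%.

Employed = 138.90 million.
Unemployed = 16.23 + 2.62 = 18.85 million (jobless and actively searching, or on temporary layoff).
Labor force = 138.90 + 18.85 = 157.75 million.
Not in labor force = 49.12 + 10.08 + 22.64 + 23.47 = 105.31 million (those not working and not actively searching are outside the labor force).
Civilian working-age population = 157.75 + 105.31 = 263.06 million.
Unemployment rate = 18.85 / 157.75 = 11.95%.
Labor force participation rate = 157.75 / 263.06 = 59.97%.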